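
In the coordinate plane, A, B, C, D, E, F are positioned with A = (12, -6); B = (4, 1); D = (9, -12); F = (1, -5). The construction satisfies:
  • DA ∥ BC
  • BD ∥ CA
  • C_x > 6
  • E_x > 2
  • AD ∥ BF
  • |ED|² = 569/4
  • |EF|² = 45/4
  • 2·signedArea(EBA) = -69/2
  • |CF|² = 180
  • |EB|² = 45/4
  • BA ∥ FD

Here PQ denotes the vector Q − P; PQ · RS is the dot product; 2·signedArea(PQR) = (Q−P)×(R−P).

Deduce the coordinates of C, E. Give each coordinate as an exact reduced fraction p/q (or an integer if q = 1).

C = (7, 7)
E = (5/2, -2)

1. C_x = 7  [BD ∥ CA ∩ DA ∥ BC]
2. C_y = 7  [BD ∥ CA ∩ DA ∥ BC]
   → C = (7, 7)
3. E_x = 5/2  [line 7·x + 8·y + -3/2 = 0 ∩ |EB|² = 45/4]
4. E_y = -2  [line 7·x + 8·y + -3/2 = 0 ∩ |EB|² = 45/4]
   → E = (5/2, -2)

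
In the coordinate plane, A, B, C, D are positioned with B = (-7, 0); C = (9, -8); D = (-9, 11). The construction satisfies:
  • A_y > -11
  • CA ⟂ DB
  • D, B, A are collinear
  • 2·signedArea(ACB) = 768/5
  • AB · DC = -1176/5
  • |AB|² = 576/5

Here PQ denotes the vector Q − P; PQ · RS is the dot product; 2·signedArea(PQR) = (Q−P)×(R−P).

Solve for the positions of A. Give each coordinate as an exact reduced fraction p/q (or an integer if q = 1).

A = (-127/25, -264/25)

1. A_x = -127/25  [D, B, A are collinear ∩ CA ⟂ DB]
2. A_y = -264/25  [D, B, A are collinear ∩ CA ⟂ DB]
   → A = (-127/25, -264/25)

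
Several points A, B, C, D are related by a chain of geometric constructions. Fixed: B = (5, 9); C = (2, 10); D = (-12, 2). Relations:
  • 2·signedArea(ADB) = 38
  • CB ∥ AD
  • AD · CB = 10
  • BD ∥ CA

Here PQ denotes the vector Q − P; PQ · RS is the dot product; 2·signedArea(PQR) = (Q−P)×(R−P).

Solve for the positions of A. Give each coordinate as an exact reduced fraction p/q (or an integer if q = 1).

1. A_x = -15  [CB ∥ AD ∩ BD ∥ CA]
2. A_y = 3  [CB ∥ AD ∩ BD ∥ CA]
   → A = (-15, 3)

A = (-15, 3)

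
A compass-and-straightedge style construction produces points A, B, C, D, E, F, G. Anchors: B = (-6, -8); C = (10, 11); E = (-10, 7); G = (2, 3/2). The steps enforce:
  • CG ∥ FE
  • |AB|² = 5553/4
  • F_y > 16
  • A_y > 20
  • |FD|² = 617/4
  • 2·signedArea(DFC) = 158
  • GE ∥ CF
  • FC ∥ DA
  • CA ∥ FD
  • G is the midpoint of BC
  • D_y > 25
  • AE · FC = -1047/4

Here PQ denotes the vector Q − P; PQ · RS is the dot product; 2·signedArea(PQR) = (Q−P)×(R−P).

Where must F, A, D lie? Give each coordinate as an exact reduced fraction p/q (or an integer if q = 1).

A = (18, 41/2)
D = (6, 26)
F = (-2, 33/2)

1. F_x = -2  [CG ∥ FE ∩ GE ∥ CF]
2. F_y = 33/2  [CG ∥ FE ∩ GE ∥ CF]
   → F = (-2, 33/2)
3. A_x = 18  [line -12·x + 11/2·y + 413/4 = 0 ∩ |AB|² = 5553/4]
4. A_y = 41/2  [line -12·x + 11/2·y + 413/4 = 0 ∩ |AB|² = 5553/4]
   → A = (18, 41/2)
5. D_x = 6  [FC ∥ DA ∩ CA ∥ FD]
6. D_y = 26  [FC ∥ DA ∩ CA ∥ FD]
   → D = (6, 26)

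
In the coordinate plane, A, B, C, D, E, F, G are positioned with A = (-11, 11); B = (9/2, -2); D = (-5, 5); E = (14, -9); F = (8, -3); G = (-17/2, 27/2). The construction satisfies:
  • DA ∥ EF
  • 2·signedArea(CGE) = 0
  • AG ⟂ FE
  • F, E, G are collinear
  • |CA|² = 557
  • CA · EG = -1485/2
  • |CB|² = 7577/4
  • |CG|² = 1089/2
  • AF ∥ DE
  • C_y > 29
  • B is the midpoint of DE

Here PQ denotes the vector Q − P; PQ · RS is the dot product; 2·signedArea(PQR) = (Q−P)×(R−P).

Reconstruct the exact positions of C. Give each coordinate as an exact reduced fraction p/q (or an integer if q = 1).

C = (-25, 30)

1. C_x = -25  [2·signedArea(CGE) = 0 ∩ CA · EG = -1485/2]
2. C_y = 30  [2·signedArea(CGE) = 0 ∩ CA · EG = -1485/2]
   → C = (-25, 30)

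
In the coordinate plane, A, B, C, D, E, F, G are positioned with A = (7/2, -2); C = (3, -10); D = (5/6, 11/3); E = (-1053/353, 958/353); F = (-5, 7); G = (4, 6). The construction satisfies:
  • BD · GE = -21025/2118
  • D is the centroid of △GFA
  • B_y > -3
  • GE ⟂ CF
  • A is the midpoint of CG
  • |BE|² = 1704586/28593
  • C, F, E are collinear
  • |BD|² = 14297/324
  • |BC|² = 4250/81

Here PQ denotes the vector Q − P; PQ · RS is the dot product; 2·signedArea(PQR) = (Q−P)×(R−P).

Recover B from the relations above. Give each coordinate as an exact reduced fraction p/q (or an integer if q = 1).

1. B_x = 22/9  [line 2465/353·x + 1160/353·y + -8410/1059 = 0 ∩ |BC|² = 4250/81]
2. B_y = -25/9  [line 2465/353·x + 1160/353·y + -8410/1059 = 0 ∩ |BC|² = 4250/81]
   → B = (22/9, -25/9)

B = (22/9, -25/9)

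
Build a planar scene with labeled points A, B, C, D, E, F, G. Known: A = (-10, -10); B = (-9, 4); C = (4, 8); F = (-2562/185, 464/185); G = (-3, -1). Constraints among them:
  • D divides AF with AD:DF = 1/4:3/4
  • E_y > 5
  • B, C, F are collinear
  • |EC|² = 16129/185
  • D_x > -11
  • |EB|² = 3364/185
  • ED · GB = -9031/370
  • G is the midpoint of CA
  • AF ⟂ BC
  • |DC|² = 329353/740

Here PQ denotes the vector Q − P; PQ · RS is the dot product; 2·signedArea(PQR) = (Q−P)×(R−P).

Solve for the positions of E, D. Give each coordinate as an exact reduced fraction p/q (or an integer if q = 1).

1. D_x = -2028/185  [D divides AF with AD:DF = 1/4:3/4]
2. D_y = -2543/370  [D divides AF with AD:DF = 1/4:3/4]
   → D = (-2028/185, -2543/370)
3. E_x = -911/185  [line 6·x + -5·y + 10326/185 = 0 ∩ |EB|² = 3364/185]
4. E_y = 972/185  [line 6·x + -5·y + 10326/185 = 0 ∩ |EB|² = 3364/185]
   → E = (-911/185, 972/185)

D = (-2028/185, -2543/370)
E = (-911/185, 972/185)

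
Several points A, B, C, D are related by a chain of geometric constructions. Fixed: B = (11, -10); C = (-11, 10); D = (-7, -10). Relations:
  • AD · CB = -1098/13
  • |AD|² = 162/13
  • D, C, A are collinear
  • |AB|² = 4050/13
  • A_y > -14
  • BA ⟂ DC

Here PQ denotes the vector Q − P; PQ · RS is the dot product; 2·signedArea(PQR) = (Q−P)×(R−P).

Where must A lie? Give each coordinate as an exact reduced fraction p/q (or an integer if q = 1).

A = (-82/13, -175/13)

1. A_x = -82/13  [D, C, A are collinear ∩ BA ⟂ DC]
2. A_y = -175/13  [D, C, A are collinear ∩ BA ⟂ DC]
   → A = (-82/13, -175/13)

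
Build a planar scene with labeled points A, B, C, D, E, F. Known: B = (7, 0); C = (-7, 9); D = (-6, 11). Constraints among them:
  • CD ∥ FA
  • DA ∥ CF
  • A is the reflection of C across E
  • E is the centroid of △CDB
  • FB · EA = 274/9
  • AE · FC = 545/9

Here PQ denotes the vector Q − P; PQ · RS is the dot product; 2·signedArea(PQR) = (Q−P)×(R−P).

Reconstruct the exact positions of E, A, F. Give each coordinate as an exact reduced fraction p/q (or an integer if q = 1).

A = (3, 13/3)
E = (-2, 20/3)
F = (2, 7/3)

1. E_x = -2  [E is the centroid of △CDB]
2. E_y = 20/3  [E is the centroid of △CDB]
   → E = (-2, 20/3)
3. A_x = 3  [A is the reflection of C across E]
4. A_y = 13/3  [A is the reflection of C across E]
   → A = (3, 13/3)
5. F_x = 2  [CD ∥ FA ∩ DA ∥ CF]
6. F_y = 7/3  [CD ∥ FA ∩ DA ∥ CF]
   → F = (2, 7/3)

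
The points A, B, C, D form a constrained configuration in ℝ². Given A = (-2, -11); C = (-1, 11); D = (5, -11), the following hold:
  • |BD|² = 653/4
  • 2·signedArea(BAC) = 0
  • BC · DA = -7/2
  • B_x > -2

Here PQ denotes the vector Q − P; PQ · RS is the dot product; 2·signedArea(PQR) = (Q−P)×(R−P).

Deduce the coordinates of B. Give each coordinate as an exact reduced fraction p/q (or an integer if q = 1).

B = (-3/2, 0)

1. B_x = -3/2  [2·signedArea(BAC) = 0 ∩ BC · DA = -7/2]
2. B_y = 0  [2·signedArea(BAC) = 0 ∩ BC · DA = -7/2]
   → B = (-3/2, 0)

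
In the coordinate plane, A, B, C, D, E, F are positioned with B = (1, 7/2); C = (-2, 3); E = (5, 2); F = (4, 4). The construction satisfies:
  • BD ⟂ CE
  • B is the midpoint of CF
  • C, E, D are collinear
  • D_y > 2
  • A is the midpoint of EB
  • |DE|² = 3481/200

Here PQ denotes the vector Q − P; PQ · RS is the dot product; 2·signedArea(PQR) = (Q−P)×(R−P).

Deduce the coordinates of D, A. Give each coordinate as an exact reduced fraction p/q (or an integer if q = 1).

1. D_x = 87/100  [C, E, D are collinear ∩ BD ⟂ CE]
2. D_y = 259/100  [C, E, D are collinear ∩ BD ⟂ CE]
   → D = (87/100, 259/100)
3. A_x = 3  [A is the midpoint of EB]
4. A_y = 11/4  [A is the midpoint of EB]
   → A = (3, 11/4)

A = (3, 11/4)
D = (87/100, 259/100)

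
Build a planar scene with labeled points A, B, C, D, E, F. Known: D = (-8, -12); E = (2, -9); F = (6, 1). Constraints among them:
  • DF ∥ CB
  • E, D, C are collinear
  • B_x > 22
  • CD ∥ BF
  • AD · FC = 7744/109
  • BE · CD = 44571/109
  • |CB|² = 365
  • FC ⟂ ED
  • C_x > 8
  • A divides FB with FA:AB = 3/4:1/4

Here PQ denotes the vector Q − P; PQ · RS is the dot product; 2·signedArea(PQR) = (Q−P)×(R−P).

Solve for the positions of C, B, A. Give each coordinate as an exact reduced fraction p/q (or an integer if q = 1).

A = (3993/218, 2047/436)
B = (2444/109, 646/109)
C = (918/109, -771/109)

1. C_x = 918/109  [E, D, C are collinear ∩ FC ⟂ ED]
2. C_y = -771/109  [E, D, C are collinear ∩ FC ⟂ ED]
   → C = (918/109, -771/109)
3. B_x = 2444/109  [CD ∥ BF ∩ DF ∥ CB]
4. B_y = 646/109  [CD ∥ BF ∩ DF ∥ CB]
   → B = (2444/109, 646/109)
5. A_x = 3993/218  [A divides FB with FA:AB = 3/4:1/4]
6. A_y = 2047/436  [A divides FB with FA:AB = 3/4:1/4]
   → A = (3993/218, 2047/436)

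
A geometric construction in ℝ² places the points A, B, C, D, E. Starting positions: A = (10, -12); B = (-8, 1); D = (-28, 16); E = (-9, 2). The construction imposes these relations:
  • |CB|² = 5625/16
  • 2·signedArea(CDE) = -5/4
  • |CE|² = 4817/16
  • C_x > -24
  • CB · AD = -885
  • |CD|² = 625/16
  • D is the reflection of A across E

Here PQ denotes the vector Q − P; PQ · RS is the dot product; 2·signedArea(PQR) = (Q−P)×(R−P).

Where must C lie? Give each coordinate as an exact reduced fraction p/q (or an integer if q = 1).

C = (-23, 49/4)

1. C_x = -23  [CB · AD = -885 ∩ 2·signedArea(CDE) = -5/4]
2. C_y = 49/4  [CB · AD = -885 ∩ 2·signedArea(CDE) = -5/4]
   → C = (-23, 49/4)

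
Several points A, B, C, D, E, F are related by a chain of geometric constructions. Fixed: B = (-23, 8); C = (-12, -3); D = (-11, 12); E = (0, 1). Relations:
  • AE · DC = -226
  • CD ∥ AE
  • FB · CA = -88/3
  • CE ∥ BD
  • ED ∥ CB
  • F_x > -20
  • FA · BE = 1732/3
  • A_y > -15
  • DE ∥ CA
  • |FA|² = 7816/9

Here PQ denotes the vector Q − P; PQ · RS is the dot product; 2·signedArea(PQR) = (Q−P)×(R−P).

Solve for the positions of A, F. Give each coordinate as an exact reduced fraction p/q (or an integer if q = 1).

1. A_x = -1  [CD ∥ AE ∩ DE ∥ CA]
2. A_y = -14  [CD ∥ AE ∩ DE ∥ CA]
   → A = (-1, -14)
3. F_x = -19  [FB · CA = -88/3 ∩ FA · BE = 1732/3]
4. F_y = 28/3  [FB · CA = -88/3 ∩ FA · BE = 1732/3]
   → F = (-19, 28/3)

A = (-1, -14)
F = (-19, 28/3)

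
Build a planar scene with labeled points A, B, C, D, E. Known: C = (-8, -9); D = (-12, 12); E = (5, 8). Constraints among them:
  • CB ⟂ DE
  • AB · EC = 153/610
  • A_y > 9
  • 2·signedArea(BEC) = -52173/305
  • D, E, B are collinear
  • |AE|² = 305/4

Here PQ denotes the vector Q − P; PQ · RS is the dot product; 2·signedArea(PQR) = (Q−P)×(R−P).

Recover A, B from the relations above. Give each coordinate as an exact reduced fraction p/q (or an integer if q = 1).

A = (-7/2, 10)
B = (-1076/305, 3052/305)

1. B_x = -1076/305  [D, E, B are collinear ∩ CB ⟂ DE]
2. B_y = 3052/305  [D, E, B are collinear ∩ CB ⟂ DE]
   → B = (-1076/305, 3052/305)
3. A_x = -7/2  [line 13·x + 17·y + -249/2 = 0 ∩ |AE|² = 305/4]
4. A_y = 10  [line 13·x + 17·y + -249/2 = 0 ∩ |AE|² = 305/4]
   → A = (-7/2, 10)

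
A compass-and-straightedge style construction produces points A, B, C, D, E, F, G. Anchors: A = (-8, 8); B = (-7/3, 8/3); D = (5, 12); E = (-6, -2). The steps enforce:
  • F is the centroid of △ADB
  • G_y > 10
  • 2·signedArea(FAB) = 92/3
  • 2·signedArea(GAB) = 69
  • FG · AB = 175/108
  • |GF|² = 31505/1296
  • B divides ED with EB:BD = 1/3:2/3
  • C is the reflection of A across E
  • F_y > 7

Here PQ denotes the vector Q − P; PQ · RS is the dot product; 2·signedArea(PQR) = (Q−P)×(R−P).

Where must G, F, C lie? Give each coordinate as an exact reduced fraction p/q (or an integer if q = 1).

C = (-4, -12)
F = (-16/9, 68/9)
G = (7/4, 11)

1. F_x = -16/9  [F is the centroid of △ADB]
2. F_y = 68/9  [F is the centroid of △ADB]
   → F = (-16/9, 68/9)
3. C_x = -4  [C is the reflection of A across E]
4. C_y = -12  [C is the reflection of A across E]
   → C = (-4, -12)
5. G_x = 7/4  [2·signedArea(GAB) = 69 ∩ FG · AB = 175/108]
6. G_y = 11  [2·signedArea(GAB) = 69 ∩ FG · AB = 175/108]
   → G = (7/4, 11)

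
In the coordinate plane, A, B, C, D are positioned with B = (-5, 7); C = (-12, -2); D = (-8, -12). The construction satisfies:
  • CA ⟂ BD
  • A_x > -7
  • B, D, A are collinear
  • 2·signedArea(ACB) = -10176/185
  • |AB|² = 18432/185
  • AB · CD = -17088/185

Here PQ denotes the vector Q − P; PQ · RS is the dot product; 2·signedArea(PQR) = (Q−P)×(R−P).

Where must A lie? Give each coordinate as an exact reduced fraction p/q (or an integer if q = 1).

1. A_x = -1213/185  [B, D, A are collinear ∩ CA ⟂ BD]
2. A_y = -529/185  [B, D, A are collinear ∩ CA ⟂ BD]
   → A = (-1213/185, -529/185)

A = (-1213/185, -529/185)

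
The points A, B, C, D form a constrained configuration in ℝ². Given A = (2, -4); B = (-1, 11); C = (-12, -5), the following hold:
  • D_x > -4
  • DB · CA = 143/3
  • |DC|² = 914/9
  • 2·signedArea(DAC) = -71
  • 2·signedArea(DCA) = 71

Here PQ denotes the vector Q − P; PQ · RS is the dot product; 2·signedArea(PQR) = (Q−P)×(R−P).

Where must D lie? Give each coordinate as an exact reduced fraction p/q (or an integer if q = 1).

1. D_x = -11/3  [2·signedArea(DAC) = -71 ∩ DB · CA = 143/3]
2. D_y = 2/3  [2·signedArea(DAC) = -71 ∩ DB · CA = 143/3]
   → D = (-11/3, 2/3)

D = (-11/3, 2/3)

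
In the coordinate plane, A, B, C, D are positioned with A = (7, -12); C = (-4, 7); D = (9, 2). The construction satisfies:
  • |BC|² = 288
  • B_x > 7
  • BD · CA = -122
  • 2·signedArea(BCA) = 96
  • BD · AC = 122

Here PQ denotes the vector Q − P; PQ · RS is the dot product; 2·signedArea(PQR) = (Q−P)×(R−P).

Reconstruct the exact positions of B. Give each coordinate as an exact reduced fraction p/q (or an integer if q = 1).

B = (8, -5)

1. B_x = 8  [2·signedArea(BCA) = 96 ∩ BD · AC = 122]
2. B_y = -5  [2·signedArea(BCA) = 96 ∩ BD · AC = 122]
   → B = (8, -5)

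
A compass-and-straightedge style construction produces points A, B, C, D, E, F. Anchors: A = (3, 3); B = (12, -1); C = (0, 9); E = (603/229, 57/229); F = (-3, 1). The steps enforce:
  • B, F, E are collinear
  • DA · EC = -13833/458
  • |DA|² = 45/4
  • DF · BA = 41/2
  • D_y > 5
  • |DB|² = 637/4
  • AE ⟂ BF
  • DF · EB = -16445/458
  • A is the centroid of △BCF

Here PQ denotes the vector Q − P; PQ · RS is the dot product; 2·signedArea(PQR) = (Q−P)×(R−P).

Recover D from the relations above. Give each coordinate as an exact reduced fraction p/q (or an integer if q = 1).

1. D_x = 3/2  [DF · EB = -16445/458 ∩ DF · BA = 41/2]
2. D_y = 6  [DF · EB = -16445/458 ∩ DF · BA = 41/2]
   → D = (3/2, 6)

D = (3/2, 6)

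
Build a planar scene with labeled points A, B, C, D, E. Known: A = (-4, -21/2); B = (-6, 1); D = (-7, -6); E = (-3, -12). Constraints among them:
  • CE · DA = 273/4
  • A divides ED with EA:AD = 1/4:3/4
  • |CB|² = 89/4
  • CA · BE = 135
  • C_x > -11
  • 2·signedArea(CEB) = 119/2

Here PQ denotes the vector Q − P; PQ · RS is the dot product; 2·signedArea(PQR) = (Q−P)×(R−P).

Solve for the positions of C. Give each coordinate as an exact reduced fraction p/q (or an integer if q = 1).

C = (-10, -3/2)

1. C_x = -10  [CA · BE = 135 ∩ 2·signedArea(CEB) = 119/2]
2. C_y = -3/2  [CA · BE = 135 ∩ 2·signedArea(CEB) = 119/2]
   → C = (-10, -3/2)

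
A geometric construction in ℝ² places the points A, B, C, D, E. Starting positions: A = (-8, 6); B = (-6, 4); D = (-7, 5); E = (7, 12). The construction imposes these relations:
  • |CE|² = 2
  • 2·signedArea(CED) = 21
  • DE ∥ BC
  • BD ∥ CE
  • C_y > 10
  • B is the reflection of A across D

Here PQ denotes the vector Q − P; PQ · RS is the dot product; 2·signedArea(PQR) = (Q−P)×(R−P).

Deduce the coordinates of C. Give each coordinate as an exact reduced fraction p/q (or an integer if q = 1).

1. C_x = 8  [BD ∥ CE ∩ DE ∥ BC]
2. C_y = 11  [BD ∥ CE ∩ DE ∥ BC]
   → C = (8, 11)

C = (8, 11)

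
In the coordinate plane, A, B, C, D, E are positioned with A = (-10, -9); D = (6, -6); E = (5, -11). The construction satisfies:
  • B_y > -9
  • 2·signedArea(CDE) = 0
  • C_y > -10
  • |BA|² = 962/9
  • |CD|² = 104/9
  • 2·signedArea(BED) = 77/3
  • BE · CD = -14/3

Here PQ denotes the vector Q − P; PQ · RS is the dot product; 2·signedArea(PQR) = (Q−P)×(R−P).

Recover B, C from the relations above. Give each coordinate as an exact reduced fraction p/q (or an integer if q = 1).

B = (1/3, -26/3)
C = (16/3, -28/3)

1. B_x = 1/3  [line -5·x + 1·y + 31/3 = 0 ∩ |BA|² = 962/9]
2. B_y = -26/3  [line -5·x + 1·y + 31/3 = 0 ∩ |BA|² = 962/9]
   → B = (1/3, -26/3)
3. C_x = 16/3  [BE · CD = -14/3 ∩ 2·signedArea(CDE) = 0]
4. C_y = -28/3  [BE · CD = -14/3 ∩ 2·signedArea(CDE) = 0]
   → C = (16/3, -28/3)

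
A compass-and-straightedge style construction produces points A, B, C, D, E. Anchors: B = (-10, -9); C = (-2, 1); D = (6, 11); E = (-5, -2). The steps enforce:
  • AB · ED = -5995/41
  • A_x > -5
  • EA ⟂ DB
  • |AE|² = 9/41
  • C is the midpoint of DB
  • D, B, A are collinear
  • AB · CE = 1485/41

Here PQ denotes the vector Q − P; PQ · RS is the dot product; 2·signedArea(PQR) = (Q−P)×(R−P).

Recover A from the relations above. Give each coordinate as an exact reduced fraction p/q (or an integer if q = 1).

A = (-190/41, -94/41)

1. A_x = -190/41  [D, B, A are collinear ∩ EA ⟂ DB]
2. A_y = -94/41  [D, B, A are collinear ∩ EA ⟂ DB]
   → A = (-190/41, -94/41)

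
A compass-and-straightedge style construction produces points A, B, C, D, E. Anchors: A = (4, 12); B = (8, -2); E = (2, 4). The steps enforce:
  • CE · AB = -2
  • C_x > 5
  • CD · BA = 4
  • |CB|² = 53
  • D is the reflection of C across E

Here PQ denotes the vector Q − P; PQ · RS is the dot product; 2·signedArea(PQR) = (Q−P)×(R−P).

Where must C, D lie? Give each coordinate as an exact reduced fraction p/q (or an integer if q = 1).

1. C_x = 6  [line -4·x + 14·y + -46 = 0 ∩ |CB|² = 53]
2. C_y = 5  [line -4·x + 14·y + -46 = 0 ∩ |CB|² = 53]
   → C = (6, 5)
3. D_x = -2  [CD · BA = 4 ∩ D is the reflection of C across E]
4. D_y = 3  [CD · BA = 4 ∩ D is the reflection of C across E]
   → D = (-2, 3)

C = (6, 5)
D = (-2, 3)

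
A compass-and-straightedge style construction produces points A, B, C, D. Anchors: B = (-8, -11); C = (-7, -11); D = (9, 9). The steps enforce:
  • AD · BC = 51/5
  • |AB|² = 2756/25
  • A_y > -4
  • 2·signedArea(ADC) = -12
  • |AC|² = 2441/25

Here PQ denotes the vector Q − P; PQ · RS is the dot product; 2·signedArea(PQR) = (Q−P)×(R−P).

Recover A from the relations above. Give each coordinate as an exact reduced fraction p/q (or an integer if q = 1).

A = (-6/5, -3)

1. A_x = -6/5  [2·signedArea(ADC) = -12 ∩ AD · BC = 51/5]
2. A_y = -3  [2·signedArea(ADC) = -12 ∩ AD · BC = 51/5]
   → A = (-6/5, -3)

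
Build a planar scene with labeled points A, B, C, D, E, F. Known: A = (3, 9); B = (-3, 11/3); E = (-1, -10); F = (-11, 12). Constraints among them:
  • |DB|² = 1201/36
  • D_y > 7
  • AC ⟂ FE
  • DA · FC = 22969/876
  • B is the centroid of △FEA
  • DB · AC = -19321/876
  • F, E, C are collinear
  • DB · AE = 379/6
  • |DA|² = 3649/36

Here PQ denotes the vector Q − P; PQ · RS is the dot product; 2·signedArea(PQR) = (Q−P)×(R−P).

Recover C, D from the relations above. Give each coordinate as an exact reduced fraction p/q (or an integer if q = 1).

1. C_x = -1091/146  [F, E, C are collinear ∩ AC ⟂ FE]
2. C_y = 619/146  [F, E, C are collinear ∩ AC ⟂ FE]
   → C = (-1091/146, 619/146)
3. D_x = -7  [DB · AC = -19321/876 ∩ DA · FC = 22969/876]
4. D_y = 47/6  [DB · AC = -19321/876 ∩ DA · FC = 22969/876]
   → D = (-7, 47/6)

C = (-1091/146, 619/146)
D = (-7, 47/6)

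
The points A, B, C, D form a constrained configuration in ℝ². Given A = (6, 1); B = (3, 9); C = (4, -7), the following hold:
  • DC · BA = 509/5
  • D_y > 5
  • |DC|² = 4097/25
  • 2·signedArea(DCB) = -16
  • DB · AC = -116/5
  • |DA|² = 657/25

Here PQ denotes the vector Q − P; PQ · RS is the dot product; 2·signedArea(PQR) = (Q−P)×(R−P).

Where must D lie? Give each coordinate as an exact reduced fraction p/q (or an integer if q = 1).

1. D_x = 21/5  [DB · AC = -116/5 ∩ DC · BA = 509/5]
2. D_y = 29/5  [DB · AC = -116/5 ∩ DC · BA = 509/5]
   → D = (21/5, 29/5)

D = (21/5, 29/5)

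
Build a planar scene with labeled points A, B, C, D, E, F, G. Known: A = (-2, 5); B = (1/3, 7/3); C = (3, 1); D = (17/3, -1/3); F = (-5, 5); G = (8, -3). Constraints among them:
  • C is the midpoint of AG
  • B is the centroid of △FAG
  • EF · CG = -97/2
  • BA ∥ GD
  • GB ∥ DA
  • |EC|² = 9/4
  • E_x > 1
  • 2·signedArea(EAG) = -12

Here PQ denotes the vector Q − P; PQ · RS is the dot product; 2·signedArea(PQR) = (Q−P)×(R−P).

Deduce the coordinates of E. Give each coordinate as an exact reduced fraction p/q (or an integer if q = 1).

E = (3/2, 1)

1. E_x = 3/2  [2·signedArea(EAG) = -12 ∩ EF · CG = -97/2]
2. E_y = 1  [2·signedArea(EAG) = -12 ∩ EF · CG = -97/2]
   → E = (3/2, 1)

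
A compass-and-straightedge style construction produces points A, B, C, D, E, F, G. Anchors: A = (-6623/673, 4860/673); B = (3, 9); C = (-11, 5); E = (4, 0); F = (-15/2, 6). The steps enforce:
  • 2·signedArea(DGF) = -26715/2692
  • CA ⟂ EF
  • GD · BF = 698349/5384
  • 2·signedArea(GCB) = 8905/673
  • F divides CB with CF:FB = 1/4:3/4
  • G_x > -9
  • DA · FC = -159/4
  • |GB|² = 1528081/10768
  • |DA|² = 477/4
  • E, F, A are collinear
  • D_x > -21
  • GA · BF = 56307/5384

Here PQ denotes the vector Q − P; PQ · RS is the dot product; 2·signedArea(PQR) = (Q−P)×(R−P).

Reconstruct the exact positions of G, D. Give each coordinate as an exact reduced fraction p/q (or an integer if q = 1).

1. G_x = -23341/2692  [2·signedArea(GCB) = 8905/673 ∩ GA · BF = 56307/5384]
2. G_y = 4449/673  [2·signedArea(GCB) = 8905/673 ∩ GA · BF = 56307/5384]
   → G = (-23341/2692, 4449/673)
3. D_x = -27379/1346  [DA · FC = -159/4 ∩ 2·signedArea(DGF) = -26715/2692]
4. D_y = 2841/673  [DA · FC = -159/4 ∩ 2·signedArea(DGF) = -26715/2692]
   → D = (-27379/1346, 2841/673)

D = (-27379/1346, 2841/673)
G = (-23341/2692, 4449/673)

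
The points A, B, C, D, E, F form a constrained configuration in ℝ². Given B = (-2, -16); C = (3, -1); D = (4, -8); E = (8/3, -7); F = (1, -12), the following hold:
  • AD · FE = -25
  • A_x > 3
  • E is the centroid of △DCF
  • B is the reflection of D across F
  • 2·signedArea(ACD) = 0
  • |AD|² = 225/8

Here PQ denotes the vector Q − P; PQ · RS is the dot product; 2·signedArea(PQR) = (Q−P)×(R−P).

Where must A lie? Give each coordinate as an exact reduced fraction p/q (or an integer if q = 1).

A = (13/4, -11/4)

1. A_x = 13/4  [2·signedArea(ACD) = 0 ∩ AD · FE = -25]
2. A_y = -11/4  [2·signedArea(ACD) = 0 ∩ AD · FE = -25]
   → A = (13/4, -11/4)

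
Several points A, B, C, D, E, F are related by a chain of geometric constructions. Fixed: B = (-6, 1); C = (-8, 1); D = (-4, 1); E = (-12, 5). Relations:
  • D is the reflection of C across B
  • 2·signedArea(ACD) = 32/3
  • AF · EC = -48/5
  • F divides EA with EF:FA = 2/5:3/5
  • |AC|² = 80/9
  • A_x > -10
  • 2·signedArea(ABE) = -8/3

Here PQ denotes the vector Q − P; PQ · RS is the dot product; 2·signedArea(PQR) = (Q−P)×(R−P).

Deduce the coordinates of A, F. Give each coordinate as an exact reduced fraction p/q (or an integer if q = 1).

A = (-28/3, 11/3)
F = (-164/15, 67/15)

1. A_x = -28/3  [2·signedArea(ACD) = 32/3 ∩ 2·signedArea(ABE) = -8/3]
2. A_y = 11/3  [2·signedArea(ACD) = 32/3 ∩ 2·signedArea(ABE) = -8/3]
   → A = (-28/3, 11/3)
3. F_x = -164/15  [F divides EA with EF:FA = 2/5:3/5]
4. F_y = 67/15  [F divides EA with EF:FA = 2/5:3/5]
   → F = (-164/15, 67/15)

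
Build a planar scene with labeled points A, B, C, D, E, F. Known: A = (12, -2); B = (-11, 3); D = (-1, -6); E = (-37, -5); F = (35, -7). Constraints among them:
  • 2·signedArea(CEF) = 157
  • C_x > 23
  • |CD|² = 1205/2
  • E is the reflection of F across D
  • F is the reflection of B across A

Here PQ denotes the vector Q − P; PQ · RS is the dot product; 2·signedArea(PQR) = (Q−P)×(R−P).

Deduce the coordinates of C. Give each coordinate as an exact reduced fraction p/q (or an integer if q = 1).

C = (47/2, -9/2)

1. C_x = 47/2  [line 2·x + 72·y + 277 = 0 ∩ |CD|² = 1205/2]
2. C_y = -9/2  [line 2·x + 72·y + 277 = 0 ∩ |CD|² = 1205/2]
   → C = (47/2, -9/2)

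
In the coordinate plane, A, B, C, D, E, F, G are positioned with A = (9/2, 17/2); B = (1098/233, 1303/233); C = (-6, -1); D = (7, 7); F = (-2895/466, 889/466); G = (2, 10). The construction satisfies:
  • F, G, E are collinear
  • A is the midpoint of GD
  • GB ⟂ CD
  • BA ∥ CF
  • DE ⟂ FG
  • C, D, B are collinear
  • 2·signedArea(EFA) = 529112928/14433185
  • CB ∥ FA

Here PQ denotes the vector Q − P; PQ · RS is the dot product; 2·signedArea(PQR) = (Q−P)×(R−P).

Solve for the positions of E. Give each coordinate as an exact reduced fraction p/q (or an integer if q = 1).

1. E_x = 43833767/14433185  [F, G, E are collinear ∩ DE ⟂ FG]
2. E_y = 159080231/14433185  [F, G, E are collinear ∩ DE ⟂ FG]
   → E = (43833767/14433185, 159080231/14433185)

E = (43833767/14433185, 159080231/14433185)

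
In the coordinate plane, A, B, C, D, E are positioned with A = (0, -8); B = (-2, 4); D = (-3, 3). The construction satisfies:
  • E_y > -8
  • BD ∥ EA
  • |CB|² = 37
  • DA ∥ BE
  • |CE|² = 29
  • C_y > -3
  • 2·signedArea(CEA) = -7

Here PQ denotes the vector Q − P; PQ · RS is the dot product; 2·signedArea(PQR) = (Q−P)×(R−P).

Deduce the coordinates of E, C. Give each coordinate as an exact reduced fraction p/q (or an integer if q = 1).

C = (-1, -2)
E = (1, -7)

1. E_x = 1  [BD ∥ EA ∩ DA ∥ BE]
2. E_y = -7  [BD ∥ EA ∩ DA ∥ BE]
   → E = (1, -7)
3. C_x = -1  [line 1·x + -1·y + -1 = 0 ∩ |CE|² = 29]
4. C_y = -2  [line 1·x + -1·y + -1 = 0 ∩ |CE|² = 29]
   → C = (-1, -2)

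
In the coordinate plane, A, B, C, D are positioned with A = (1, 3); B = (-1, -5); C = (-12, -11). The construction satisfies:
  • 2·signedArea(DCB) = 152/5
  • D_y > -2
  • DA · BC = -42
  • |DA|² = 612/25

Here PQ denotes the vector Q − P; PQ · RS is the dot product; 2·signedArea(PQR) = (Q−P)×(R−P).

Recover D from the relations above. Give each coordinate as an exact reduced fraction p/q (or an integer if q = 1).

1. D_x = -1/5  [DA · BC = -42 ∩ 2·signedArea(DCB) = 152/5]
2. D_y = -9/5  [DA · BC = -42 ∩ 2·signedArea(DCB) = 152/5]
   → D = (-1/5, -9/5)

D = (-1/5, -9/5)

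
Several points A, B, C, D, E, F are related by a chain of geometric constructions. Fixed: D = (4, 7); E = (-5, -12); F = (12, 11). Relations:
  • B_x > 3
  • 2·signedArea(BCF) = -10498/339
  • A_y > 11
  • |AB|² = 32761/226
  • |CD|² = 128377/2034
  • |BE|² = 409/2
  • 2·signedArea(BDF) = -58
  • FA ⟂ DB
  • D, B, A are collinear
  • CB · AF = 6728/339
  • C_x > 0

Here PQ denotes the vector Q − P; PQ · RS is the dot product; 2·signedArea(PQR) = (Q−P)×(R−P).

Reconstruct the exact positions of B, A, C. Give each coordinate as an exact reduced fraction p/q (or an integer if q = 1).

1. B_x = 7/2  [line -4·x + 8·y + 18 = 0 ∩ |BE|² = 409/2]
2. B_y = -1/2  [line -4·x + 8·y + 18 = 0 ∩ |BE|² = 409/2]
   → B = (7/2, -1/2)
3. A_x = 486/113  [D, B, A are collinear ∩ FA ⟂ DB]
4. A_y = 1301/113  [D, B, A are collinear ∩ FA ⟂ DB]
   → A = (486/113, 1301/113)
5. C_x = 211/226  [2·signedArea(BCF) = -10498/339 ∩ CB · AF = 6728/339]
6. C_y = -223/678  [2·signedArea(BCF) = -10498/339 ∩ CB · AF = 6728/339]
   → C = (211/226, -223/678)

A = (486/113, 1301/113)
B = (7/2, -1/2)
C = (211/226, -223/678)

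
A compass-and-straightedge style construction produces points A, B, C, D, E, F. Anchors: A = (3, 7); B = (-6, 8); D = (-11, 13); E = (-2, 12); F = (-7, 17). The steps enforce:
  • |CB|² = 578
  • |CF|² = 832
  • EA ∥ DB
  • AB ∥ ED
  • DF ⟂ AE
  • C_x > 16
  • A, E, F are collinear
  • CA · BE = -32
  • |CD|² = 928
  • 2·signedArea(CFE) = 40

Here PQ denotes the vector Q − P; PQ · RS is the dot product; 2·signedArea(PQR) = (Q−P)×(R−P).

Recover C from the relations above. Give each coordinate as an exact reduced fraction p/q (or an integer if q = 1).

1. C_x = 17  [line 5·x + 5·y + -90 = 0 ∩ |CF|² = 832]
2. C_y = 1  [line 5·x + 5·y + -90 = 0 ∩ |CF|² = 832]
   → C = (17, 1)

C = (17, 1)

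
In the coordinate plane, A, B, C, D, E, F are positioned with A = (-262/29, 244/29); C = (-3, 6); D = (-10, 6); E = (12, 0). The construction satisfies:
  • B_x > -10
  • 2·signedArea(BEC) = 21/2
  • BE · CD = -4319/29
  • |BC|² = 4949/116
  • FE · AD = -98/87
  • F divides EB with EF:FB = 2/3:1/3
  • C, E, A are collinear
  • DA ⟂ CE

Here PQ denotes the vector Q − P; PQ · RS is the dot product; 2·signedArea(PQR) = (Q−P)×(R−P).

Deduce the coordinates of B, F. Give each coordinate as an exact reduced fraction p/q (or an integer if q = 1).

1. B_x = -269/29  [2·signedArea(BEC) = 21/2 ∩ BE · CD = -4319/29]
2. B_y = 453/58  [2·signedArea(BEC) = 21/2 ∩ BE · CD = -4319/29]
   → B = (-269/29, 453/58)
3. F_x = -190/87  [F divides EB with EF:FB = 2/3:1/3]
4. F_y = 151/29  [F divides EB with EF:FB = 2/3:1/3]
   → F = (-190/87, 151/29)

B = (-269/29, 453/58)
F = (-190/87, 151/29)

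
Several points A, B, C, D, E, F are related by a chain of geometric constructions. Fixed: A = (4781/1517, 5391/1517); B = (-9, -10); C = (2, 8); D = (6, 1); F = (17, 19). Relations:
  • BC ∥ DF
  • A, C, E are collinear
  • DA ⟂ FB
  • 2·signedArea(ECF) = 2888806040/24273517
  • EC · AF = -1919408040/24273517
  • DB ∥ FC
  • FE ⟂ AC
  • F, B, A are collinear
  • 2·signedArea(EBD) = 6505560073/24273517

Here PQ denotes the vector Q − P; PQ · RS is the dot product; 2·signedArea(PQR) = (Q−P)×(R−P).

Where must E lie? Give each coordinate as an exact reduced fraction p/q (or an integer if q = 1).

1. E_x = 6627769/24273517  [A, C, E are collinear ∩ FE ⟂ AC]
2. E_y = 356034411/24273517  [A, C, E are collinear ∩ FE ⟂ AC]
   → E = (6627769/24273517, 356034411/24273517)

E = (6627769/24273517, 356034411/24273517)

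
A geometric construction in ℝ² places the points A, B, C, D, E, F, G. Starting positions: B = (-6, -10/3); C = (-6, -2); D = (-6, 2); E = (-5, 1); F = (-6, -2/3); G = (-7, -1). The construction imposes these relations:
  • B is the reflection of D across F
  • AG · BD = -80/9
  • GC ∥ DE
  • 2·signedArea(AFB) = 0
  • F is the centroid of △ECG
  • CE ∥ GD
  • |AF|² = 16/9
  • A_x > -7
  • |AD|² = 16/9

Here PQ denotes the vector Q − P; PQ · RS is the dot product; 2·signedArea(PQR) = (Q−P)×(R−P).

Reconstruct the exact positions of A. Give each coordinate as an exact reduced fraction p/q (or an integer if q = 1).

1. A_x = -6  [2·signedArea(AFB) = 0 ∩ AG · BD = -80/9]
2. A_y = 2/3  [2·signedArea(AFB) = 0 ∩ AG · BD = -80/9]
   → A = (-6, 2/3)

A = (-6, 2/3)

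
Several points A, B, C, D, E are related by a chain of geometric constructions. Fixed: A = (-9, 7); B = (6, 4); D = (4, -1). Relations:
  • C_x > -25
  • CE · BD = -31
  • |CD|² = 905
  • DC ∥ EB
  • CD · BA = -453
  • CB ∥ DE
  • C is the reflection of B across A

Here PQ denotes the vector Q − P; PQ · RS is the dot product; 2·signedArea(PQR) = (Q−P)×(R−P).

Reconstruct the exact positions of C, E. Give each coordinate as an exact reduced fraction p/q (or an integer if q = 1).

C = (-24, 10)
E = (34, -7)

1. C_x = -24  [C is the reflection of B across A]
2. C_y = 10  [C is the reflection of B across A]
   → C = (-24, 10)
3. E_x = 34  [DC ∥ EB ∩ CB ∥ DE]
4. E_y = -7  [DC ∥ EB ∩ CB ∥ DE]
   → E = (34, -7)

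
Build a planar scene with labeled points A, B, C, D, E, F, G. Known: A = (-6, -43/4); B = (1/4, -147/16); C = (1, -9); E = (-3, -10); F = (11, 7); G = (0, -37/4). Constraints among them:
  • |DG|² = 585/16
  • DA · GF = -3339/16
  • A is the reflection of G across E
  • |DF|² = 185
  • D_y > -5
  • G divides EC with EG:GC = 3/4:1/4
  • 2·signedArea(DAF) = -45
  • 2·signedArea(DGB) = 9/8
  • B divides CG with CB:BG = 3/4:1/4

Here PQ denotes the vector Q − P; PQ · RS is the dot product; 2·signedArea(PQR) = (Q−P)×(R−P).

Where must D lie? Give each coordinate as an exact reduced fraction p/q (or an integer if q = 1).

D = (3, -4)

1. D_x = 3  [2·signedArea(DAF) = -45 ∩ 2·signedArea(DGB) = 9/8]
2. D_y = -4  [2·signedArea(DAF) = -45 ∩ 2·signedArea(DGB) = 9/8]
   → D = (3, -4)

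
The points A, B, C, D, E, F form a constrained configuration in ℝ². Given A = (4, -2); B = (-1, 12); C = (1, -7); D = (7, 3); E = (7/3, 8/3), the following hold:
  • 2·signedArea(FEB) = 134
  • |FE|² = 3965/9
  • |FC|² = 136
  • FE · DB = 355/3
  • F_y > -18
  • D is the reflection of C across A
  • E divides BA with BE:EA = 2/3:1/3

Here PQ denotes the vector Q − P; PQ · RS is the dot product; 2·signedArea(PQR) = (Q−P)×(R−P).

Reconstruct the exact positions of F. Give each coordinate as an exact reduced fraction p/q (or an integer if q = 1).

1. F_x = -5  [2·signedArea(FEB) = 134 ∩ FE · DB = 355/3]
2. F_y = -17  [2·signedArea(FEB) = 134 ∩ FE · DB = 355/3]
   → F = (-5, -17)

F = (-5, -17)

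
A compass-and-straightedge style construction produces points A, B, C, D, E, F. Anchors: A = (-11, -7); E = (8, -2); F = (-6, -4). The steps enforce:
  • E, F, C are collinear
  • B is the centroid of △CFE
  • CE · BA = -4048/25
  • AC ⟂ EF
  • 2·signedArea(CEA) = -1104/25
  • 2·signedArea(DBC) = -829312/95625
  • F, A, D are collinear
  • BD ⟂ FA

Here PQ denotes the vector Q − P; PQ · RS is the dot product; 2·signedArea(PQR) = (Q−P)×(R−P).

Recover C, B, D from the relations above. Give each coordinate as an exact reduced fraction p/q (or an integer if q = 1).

B = (-233/75, -269/75)
C = (-283/25, -119/25)
D = (-941/255, -1111/425)

1. C_x = -283/25  [E, F, C are collinear ∩ AC ⟂ EF]
2. C_y = -119/25  [E, F, C are collinear ∩ AC ⟂ EF]
   → C = (-283/25, -119/25)
3. B_x = -233/75  [B is the centroid of △CFE]
4. B_y = -269/75  [B is the centroid of △CFE]
   → B = (-233/75, -269/75)
5. D_x = -941/255  [F, A, D are collinear ∩ BD ⟂ FA]
6. D_y = -1111/425  [F, A, D are collinear ∩ BD ⟂ FA]
   → D = (-941/255, -1111/425)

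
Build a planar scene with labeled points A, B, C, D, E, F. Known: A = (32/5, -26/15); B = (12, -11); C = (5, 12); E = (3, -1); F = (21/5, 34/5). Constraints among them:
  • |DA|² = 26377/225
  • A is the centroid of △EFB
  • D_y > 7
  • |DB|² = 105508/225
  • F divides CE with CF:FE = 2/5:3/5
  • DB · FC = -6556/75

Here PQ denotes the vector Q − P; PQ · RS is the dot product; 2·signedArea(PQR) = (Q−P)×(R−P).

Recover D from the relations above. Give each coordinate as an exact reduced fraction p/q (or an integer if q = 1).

1. D_x = 4/5  [line -4/5·x + -26/5·y + 2986/75 = 0 ∩ |DA|² = 26377/225]
2. D_y = 113/15  [line -4/5·x + -26/5·y + 2986/75 = 0 ∩ |DA|² = 26377/225]
   → D = (4/5, 113/15)

D = (4/5, 113/15)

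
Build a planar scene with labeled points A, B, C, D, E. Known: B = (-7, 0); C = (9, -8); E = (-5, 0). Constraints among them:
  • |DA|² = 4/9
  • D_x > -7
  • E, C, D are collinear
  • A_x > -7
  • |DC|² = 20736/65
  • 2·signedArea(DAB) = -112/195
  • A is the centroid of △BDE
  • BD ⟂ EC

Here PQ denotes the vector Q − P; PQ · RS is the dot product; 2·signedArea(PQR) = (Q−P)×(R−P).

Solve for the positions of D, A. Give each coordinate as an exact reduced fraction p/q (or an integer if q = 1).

A = (-401/65, 56/195)
D = (-423/65, 56/65)

1. D_x = -423/65  [E, C, D are collinear ∩ BD ⟂ EC]
2. D_y = 56/65  [E, C, D are collinear ∩ BD ⟂ EC]
   → D = (-423/65, 56/65)
3. A_x = -401/65  [A is the centroid of △BDE]
4. A_y = 56/195  [A is the centroid of △BDE]
   → A = (-401/65, 56/195)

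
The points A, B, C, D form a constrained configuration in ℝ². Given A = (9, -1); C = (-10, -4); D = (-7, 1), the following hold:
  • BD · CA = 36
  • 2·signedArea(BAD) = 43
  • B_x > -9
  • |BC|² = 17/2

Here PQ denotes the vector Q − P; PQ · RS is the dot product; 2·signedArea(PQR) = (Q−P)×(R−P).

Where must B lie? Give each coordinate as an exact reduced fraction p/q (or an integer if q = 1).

1. B_x = -17/2  [BD · CA = 36 ∩ 2·signedArea(BAD) = 43]
2. B_y = -3/2  [BD · CA = 36 ∩ 2·signedArea(BAD) = 43]
   → B = (-17/2, -3/2)

B = (-17/2, -3/2)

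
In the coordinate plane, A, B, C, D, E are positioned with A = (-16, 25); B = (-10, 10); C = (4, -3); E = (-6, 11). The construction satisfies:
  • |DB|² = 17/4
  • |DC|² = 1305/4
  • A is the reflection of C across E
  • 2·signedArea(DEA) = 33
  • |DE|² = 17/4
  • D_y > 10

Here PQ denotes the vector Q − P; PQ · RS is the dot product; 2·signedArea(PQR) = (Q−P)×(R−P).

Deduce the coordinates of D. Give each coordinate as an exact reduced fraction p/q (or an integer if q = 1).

D = (-8, 21/2)

1. D_x = -8  [line -14·x + -10·y + -7 = 0 ∩ |DC|² = 1305/4]
2. D_y = 21/2  [line -14·x + -10·y + -7 = 0 ∩ |DC|² = 1305/4]
   → D = (-8, 21/2)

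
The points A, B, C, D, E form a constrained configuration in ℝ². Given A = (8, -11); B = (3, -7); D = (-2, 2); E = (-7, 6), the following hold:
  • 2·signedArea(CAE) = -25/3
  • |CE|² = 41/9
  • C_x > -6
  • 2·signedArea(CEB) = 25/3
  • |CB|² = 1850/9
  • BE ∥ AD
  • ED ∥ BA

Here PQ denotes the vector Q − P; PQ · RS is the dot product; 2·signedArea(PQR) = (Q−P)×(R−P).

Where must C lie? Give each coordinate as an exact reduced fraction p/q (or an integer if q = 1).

C = (-16/3, 14/3)

1. C_x = -16/3  [2·signedArea(CAE) = -25/3 ∩ 2·signedArea(CEB) = 25/3]
2. C_y = 14/3  [2·signedArea(CAE) = -25/3 ∩ 2·signedArea(CEB) = 25/3]
   → C = (-16/3, 14/3)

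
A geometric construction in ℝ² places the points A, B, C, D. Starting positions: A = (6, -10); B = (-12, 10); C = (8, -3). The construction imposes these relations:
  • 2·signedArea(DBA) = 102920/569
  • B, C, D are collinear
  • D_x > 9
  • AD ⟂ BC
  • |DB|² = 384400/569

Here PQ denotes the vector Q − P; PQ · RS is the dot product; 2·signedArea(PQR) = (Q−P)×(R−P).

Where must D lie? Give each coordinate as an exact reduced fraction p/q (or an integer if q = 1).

1. D_x = 5572/569  [B, C, D are collinear ∩ AD ⟂ BC]
2. D_y = -2370/569  [B, C, D are collinear ∩ AD ⟂ BC]
   → D = (5572/569, -2370/569)

D = (5572/569, -2370/569)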